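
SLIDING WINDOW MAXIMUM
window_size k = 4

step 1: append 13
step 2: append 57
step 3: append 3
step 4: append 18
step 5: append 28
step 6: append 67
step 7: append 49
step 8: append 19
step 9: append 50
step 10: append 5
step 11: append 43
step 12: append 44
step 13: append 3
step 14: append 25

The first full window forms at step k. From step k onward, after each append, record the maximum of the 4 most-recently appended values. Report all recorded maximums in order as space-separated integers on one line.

Answer: 57 57 67 67 67 67 50 50 50 44 44

Derivation:
step 1: append 13 -> window=[13] (not full yet)
step 2: append 57 -> window=[13, 57] (not full yet)
step 3: append 3 -> window=[13, 57, 3] (not full yet)
step 4: append 18 -> window=[13, 57, 3, 18] -> max=57
step 5: append 28 -> window=[57, 3, 18, 28] -> max=57
step 6: append 67 -> window=[3, 18, 28, 67] -> max=67
step 7: append 49 -> window=[18, 28, 67, 49] -> max=67
step 8: append 19 -> window=[28, 67, 49, 19] -> max=67
step 9: append 50 -> window=[67, 49, 19, 50] -> max=67
step 10: append 5 -> window=[49, 19, 50, 5] -> max=50
step 11: append 43 -> window=[19, 50, 5, 43] -> max=50
step 12: append 44 -> window=[50, 5, 43, 44] -> max=50
step 13: append 3 -> window=[5, 43, 44, 3] -> max=44
step 14: append 25 -> window=[43, 44, 3, 25] -> max=44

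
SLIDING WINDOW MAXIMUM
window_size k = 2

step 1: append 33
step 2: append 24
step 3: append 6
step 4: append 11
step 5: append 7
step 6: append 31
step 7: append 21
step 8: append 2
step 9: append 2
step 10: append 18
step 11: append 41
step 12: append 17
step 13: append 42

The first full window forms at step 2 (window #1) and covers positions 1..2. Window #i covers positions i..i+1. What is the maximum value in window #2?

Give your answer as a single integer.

step 1: append 33 -> window=[33] (not full yet)
step 2: append 24 -> window=[33, 24] -> max=33
step 3: append 6 -> window=[24, 6] -> max=24
Window #2 max = 24

Answer: 24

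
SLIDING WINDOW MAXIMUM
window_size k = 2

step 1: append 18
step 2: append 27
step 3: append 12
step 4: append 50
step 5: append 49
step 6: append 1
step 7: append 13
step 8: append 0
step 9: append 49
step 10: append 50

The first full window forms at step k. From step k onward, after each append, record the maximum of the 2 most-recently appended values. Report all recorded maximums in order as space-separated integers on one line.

Answer: 27 27 50 50 49 13 13 49 50

Derivation:
step 1: append 18 -> window=[18] (not full yet)
step 2: append 27 -> window=[18, 27] -> max=27
step 3: append 12 -> window=[27, 12] -> max=27
step 4: append 50 -> window=[12, 50] -> max=50
step 5: append 49 -> window=[50, 49] -> max=50
step 6: append 1 -> window=[49, 1] -> max=49
step 7: append 13 -> window=[1, 13] -> max=13
step 8: append 0 -> window=[13, 0] -> max=13
step 9: append 49 -> window=[0, 49] -> max=49
step 10: append 50 -> window=[49, 50] -> max=50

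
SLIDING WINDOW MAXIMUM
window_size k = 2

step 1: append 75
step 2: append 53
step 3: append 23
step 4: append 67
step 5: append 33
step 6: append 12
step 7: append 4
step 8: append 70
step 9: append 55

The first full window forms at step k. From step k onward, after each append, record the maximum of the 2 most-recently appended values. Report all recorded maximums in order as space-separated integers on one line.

step 1: append 75 -> window=[75] (not full yet)
step 2: append 53 -> window=[75, 53] -> max=75
step 3: append 23 -> window=[53, 23] -> max=53
step 4: append 67 -> window=[23, 67] -> max=67
step 5: append 33 -> window=[67, 33] -> max=67
step 6: append 12 -> window=[33, 12] -> max=33
step 7: append 4 -> window=[12, 4] -> max=12
step 8: append 70 -> window=[4, 70] -> max=70
step 9: append 55 -> window=[70, 55] -> max=70

Answer: 75 53 67 67 33 12 70 70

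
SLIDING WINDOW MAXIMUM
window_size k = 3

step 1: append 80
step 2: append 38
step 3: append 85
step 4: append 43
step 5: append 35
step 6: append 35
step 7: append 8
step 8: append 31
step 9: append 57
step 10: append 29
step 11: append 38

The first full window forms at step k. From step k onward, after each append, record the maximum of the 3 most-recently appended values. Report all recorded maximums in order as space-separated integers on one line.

step 1: append 80 -> window=[80] (not full yet)
step 2: append 38 -> window=[80, 38] (not full yet)
step 3: append 85 -> window=[80, 38, 85] -> max=85
step 4: append 43 -> window=[38, 85, 43] -> max=85
step 5: append 35 -> window=[85, 43, 35] -> max=85
step 6: append 35 -> window=[43, 35, 35] -> max=43
step 7: append 8 -> window=[35, 35, 8] -> max=35
step 8: append 31 -> window=[35, 8, 31] -> max=35
step 9: append 57 -> window=[8, 31, 57] -> max=57
step 10: append 29 -> window=[31, 57, 29] -> max=57
step 11: append 38 -> window=[57, 29, 38] -> max=57

Answer: 85 85 85 43 35 35 57 57 57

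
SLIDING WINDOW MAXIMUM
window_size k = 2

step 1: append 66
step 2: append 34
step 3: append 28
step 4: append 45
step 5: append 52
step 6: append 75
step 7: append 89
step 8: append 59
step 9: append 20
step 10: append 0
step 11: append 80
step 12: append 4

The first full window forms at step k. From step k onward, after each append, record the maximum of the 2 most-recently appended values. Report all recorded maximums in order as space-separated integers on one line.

Answer: 66 34 45 52 75 89 89 59 20 80 80

Derivation:
step 1: append 66 -> window=[66] (not full yet)
step 2: append 34 -> window=[66, 34] -> max=66
step 3: append 28 -> window=[34, 28] -> max=34
step 4: append 45 -> window=[28, 45] -> max=45
step 5: append 52 -> window=[45, 52] -> max=52
step 6: append 75 -> window=[52, 75] -> max=75
step 7: append 89 -> window=[75, 89] -> max=89
step 8: append 59 -> window=[89, 59] -> max=89
step 9: append 20 -> window=[59, 20] -> max=59
step 10: append 0 -> window=[20, 0] -> max=20
step 11: append 80 -> window=[0, 80] -> max=80
step 12: append 4 -> window=[80, 4] -> max=80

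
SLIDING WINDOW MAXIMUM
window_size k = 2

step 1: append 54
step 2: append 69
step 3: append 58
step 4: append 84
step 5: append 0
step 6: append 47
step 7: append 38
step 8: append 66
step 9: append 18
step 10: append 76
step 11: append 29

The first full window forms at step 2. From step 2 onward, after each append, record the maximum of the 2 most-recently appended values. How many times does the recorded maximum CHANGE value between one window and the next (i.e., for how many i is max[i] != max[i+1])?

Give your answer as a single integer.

Answer: 4

Derivation:
step 1: append 54 -> window=[54] (not full yet)
step 2: append 69 -> window=[54, 69] -> max=69
step 3: append 58 -> window=[69, 58] -> max=69
step 4: append 84 -> window=[58, 84] -> max=84
step 5: append 0 -> window=[84, 0] -> max=84
step 6: append 47 -> window=[0, 47] -> max=47
step 7: append 38 -> window=[47, 38] -> max=47
step 8: append 66 -> window=[38, 66] -> max=66
step 9: append 18 -> window=[66, 18] -> max=66
step 10: append 76 -> window=[18, 76] -> max=76
step 11: append 29 -> window=[76, 29] -> max=76
Recorded maximums: 69 69 84 84 47 47 66 66 76 76
Changes between consecutive maximums: 4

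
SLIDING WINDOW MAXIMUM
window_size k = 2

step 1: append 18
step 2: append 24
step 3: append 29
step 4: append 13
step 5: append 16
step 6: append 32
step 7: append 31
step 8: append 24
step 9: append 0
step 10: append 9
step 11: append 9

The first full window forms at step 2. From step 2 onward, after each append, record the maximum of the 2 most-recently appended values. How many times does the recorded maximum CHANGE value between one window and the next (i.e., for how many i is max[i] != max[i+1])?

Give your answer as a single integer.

step 1: append 18 -> window=[18] (not full yet)
step 2: append 24 -> window=[18, 24] -> max=24
step 3: append 29 -> window=[24, 29] -> max=29
step 4: append 13 -> window=[29, 13] -> max=29
step 5: append 16 -> window=[13, 16] -> max=16
step 6: append 32 -> window=[16, 32] -> max=32
step 7: append 31 -> window=[32, 31] -> max=32
step 8: append 24 -> window=[31, 24] -> max=31
step 9: append 0 -> window=[24, 0] -> max=24
step 10: append 9 -> window=[0, 9] -> max=9
step 11: append 9 -> window=[9, 9] -> max=9
Recorded maximums: 24 29 29 16 32 32 31 24 9 9
Changes between consecutive maximums: 6

Answer: 6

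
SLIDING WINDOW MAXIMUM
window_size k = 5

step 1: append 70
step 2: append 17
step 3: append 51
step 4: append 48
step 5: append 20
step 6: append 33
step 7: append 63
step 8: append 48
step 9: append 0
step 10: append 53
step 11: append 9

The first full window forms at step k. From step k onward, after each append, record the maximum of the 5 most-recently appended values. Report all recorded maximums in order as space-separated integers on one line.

step 1: append 70 -> window=[70] (not full yet)
step 2: append 17 -> window=[70, 17] (not full yet)
step 3: append 51 -> window=[70, 17, 51] (not full yet)
step 4: append 48 -> window=[70, 17, 51, 48] (not full yet)
step 5: append 20 -> window=[70, 17, 51, 48, 20] -> max=70
step 6: append 33 -> window=[17, 51, 48, 20, 33] -> max=51
step 7: append 63 -> window=[51, 48, 20, 33, 63] -> max=63
step 8: append 48 -> window=[48, 20, 33, 63, 48] -> max=63
step 9: append 0 -> window=[20, 33, 63, 48, 0] -> max=63
step 10: append 53 -> window=[33, 63, 48, 0, 53] -> max=63
step 11: append 9 -> window=[63, 48, 0, 53, 9] -> max=63

Answer: 70 51 63 63 63 63 63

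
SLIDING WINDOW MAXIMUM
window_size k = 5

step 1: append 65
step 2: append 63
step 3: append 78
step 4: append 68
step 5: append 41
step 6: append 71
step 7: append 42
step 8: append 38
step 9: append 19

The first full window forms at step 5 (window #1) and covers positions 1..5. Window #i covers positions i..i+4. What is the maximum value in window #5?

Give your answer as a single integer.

Answer: 71

Derivation:
step 1: append 65 -> window=[65] (not full yet)
step 2: append 63 -> window=[65, 63] (not full yet)
step 3: append 78 -> window=[65, 63, 78] (not full yet)
step 4: append 68 -> window=[65, 63, 78, 68] (not full yet)
step 5: append 41 -> window=[65, 63, 78, 68, 41] -> max=78
step 6: append 71 -> window=[63, 78, 68, 41, 71] -> max=78
step 7: append 42 -> window=[78, 68, 41, 71, 42] -> max=78
step 8: append 38 -> window=[68, 41, 71, 42, 38] -> max=71
step 9: append 19 -> window=[41, 71, 42, 38, 19] -> max=71
Window #5 max = 71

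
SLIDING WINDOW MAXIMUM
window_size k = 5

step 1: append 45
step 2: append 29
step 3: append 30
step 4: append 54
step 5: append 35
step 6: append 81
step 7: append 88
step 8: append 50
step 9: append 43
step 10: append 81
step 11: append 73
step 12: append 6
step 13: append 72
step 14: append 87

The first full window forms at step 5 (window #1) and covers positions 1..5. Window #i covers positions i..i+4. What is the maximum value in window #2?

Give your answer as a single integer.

step 1: append 45 -> window=[45] (not full yet)
step 2: append 29 -> window=[45, 29] (not full yet)
step 3: append 30 -> window=[45, 29, 30] (not full yet)
step 4: append 54 -> window=[45, 29, 30, 54] (not full yet)
step 5: append 35 -> window=[45, 29, 30, 54, 35] -> max=54
step 6: append 81 -> window=[29, 30, 54, 35, 81] -> max=81
Window #2 max = 81

Answer: 81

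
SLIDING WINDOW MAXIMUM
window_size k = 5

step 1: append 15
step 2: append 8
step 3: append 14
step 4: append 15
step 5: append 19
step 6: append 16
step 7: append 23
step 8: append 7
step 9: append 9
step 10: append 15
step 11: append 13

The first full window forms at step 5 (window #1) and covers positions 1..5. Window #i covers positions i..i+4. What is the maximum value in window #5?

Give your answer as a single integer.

step 1: append 15 -> window=[15] (not full yet)
step 2: append 8 -> window=[15, 8] (not full yet)
step 3: append 14 -> window=[15, 8, 14] (not full yet)
step 4: append 15 -> window=[15, 8, 14, 15] (not full yet)
step 5: append 19 -> window=[15, 8, 14, 15, 19] -> max=19
step 6: append 16 -> window=[8, 14, 15, 19, 16] -> max=19
step 7: append 23 -> window=[14, 15, 19, 16, 23] -> max=23
step 8: append 7 -> window=[15, 19, 16, 23, 7] -> max=23
step 9: append 9 -> window=[19, 16, 23, 7, 9] -> max=23
Window #5 max = 23

Answer: 23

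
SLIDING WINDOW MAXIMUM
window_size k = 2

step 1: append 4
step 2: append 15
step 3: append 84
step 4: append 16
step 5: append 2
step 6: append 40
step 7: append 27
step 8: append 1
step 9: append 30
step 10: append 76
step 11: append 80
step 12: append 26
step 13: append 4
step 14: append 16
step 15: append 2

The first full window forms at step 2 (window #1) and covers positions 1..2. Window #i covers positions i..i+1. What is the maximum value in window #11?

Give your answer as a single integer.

Answer: 80

Derivation:
step 1: append 4 -> window=[4] (not full yet)
step 2: append 15 -> window=[4, 15] -> max=15
step 3: append 84 -> window=[15, 84] -> max=84
step 4: append 16 -> window=[84, 16] -> max=84
step 5: append 2 -> window=[16, 2] -> max=16
step 6: append 40 -> window=[2, 40] -> max=40
step 7: append 27 -> window=[40, 27] -> max=40
step 8: append 1 -> window=[27, 1] -> max=27
step 9: append 30 -> window=[1, 30] -> max=30
step 10: append 76 -> window=[30, 76] -> max=76
step 11: append 80 -> window=[76, 80] -> max=80
step 12: append 26 -> window=[80, 26] -> max=80
Window #11 max = 80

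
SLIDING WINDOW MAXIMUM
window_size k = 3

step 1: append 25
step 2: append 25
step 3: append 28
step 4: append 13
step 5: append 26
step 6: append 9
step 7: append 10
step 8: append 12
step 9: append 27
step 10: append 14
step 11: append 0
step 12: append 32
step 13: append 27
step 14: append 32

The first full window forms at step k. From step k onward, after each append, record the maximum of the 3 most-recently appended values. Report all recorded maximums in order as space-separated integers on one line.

Answer: 28 28 28 26 26 12 27 27 27 32 32 32

Derivation:
step 1: append 25 -> window=[25] (not full yet)
step 2: append 25 -> window=[25, 25] (not full yet)
step 3: append 28 -> window=[25, 25, 28] -> max=28
step 4: append 13 -> window=[25, 28, 13] -> max=28
step 5: append 26 -> window=[28, 13, 26] -> max=28
step 6: append 9 -> window=[13, 26, 9] -> max=26
step 7: append 10 -> window=[26, 9, 10] -> max=26
step 8: append 12 -> window=[9, 10, 12] -> max=12
step 9: append 27 -> window=[10, 12, 27] -> max=27
step 10: append 14 -> window=[12, 27, 14] -> max=27
step 11: append 0 -> window=[27, 14, 0] -> max=27
step 12: append 32 -> window=[14, 0, 32] -> max=32
step 13: append 27 -> window=[0, 32, 27] -> max=32
step 14: append 32 -> window=[32, 27, 32] -> max=32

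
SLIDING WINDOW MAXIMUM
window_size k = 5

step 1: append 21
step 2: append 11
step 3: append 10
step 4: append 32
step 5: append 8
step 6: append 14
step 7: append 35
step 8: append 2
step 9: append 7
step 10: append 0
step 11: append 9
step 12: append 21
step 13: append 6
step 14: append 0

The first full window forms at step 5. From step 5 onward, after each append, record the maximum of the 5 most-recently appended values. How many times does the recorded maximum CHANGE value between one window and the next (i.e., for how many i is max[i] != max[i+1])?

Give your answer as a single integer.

step 1: append 21 -> window=[21] (not full yet)
step 2: append 11 -> window=[21, 11] (not full yet)
step 3: append 10 -> window=[21, 11, 10] (not full yet)
step 4: append 32 -> window=[21, 11, 10, 32] (not full yet)
step 5: append 8 -> window=[21, 11, 10, 32, 8] -> max=32
step 6: append 14 -> window=[11, 10, 32, 8, 14] -> max=32
step 7: append 35 -> window=[10, 32, 8, 14, 35] -> max=35
step 8: append 2 -> window=[32, 8, 14, 35, 2] -> max=35
step 9: append 7 -> window=[8, 14, 35, 2, 7] -> max=35
step 10: append 0 -> window=[14, 35, 2, 7, 0] -> max=35
step 11: append 9 -> window=[35, 2, 7, 0, 9] -> max=35
step 12: append 21 -> window=[2, 7, 0, 9, 21] -> max=21
step 13: append 6 -> window=[7, 0, 9, 21, 6] -> max=21
step 14: append 0 -> window=[0, 9, 21, 6, 0] -> max=21
Recorded maximums: 32 32 35 35 35 35 35 21 21 21
Changes between consecutive maximums: 2

Answer: 2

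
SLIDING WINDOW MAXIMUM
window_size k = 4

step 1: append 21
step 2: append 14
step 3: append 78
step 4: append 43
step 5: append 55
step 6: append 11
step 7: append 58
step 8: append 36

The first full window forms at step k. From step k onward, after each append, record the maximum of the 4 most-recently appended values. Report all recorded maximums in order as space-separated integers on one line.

Answer: 78 78 78 58 58

Derivation:
step 1: append 21 -> window=[21] (not full yet)
step 2: append 14 -> window=[21, 14] (not full yet)
step 3: append 78 -> window=[21, 14, 78] (not full yet)
step 4: append 43 -> window=[21, 14, 78, 43] -> max=78
step 5: append 55 -> window=[14, 78, 43, 55] -> max=78
step 6: append 11 -> window=[78, 43, 55, 11] -> max=78
step 7: append 58 -> window=[43, 55, 11, 58] -> max=58
step 8: append 36 -> window=[55, 11, 58, 36] -> max=58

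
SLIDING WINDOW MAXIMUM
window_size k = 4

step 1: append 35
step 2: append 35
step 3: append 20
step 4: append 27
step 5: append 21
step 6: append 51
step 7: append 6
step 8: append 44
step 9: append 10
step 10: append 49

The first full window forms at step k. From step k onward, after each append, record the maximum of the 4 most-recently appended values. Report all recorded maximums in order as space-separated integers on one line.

Answer: 35 35 51 51 51 51 49

Derivation:
step 1: append 35 -> window=[35] (not full yet)
step 2: append 35 -> window=[35, 35] (not full yet)
step 3: append 20 -> window=[35, 35, 20] (not full yet)
step 4: append 27 -> window=[35, 35, 20, 27] -> max=35
step 5: append 21 -> window=[35, 20, 27, 21] -> max=35
step 6: append 51 -> window=[20, 27, 21, 51] -> max=51
step 7: append 6 -> window=[27, 21, 51, 6] -> max=51
step 8: append 44 -> window=[21, 51, 6, 44] -> max=51
step 9: append 10 -> window=[51, 6, 44, 10] -> max=51
step 10: append 49 -> window=[6, 44, 10, 49] -> max=49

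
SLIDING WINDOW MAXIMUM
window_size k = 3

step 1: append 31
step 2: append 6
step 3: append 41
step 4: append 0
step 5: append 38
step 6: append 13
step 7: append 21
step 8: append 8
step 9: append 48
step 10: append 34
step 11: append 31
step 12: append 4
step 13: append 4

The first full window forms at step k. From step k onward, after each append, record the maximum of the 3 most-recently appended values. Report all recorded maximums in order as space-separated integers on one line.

step 1: append 31 -> window=[31] (not full yet)
step 2: append 6 -> window=[31, 6] (not full yet)
step 3: append 41 -> window=[31, 6, 41] -> max=41
step 4: append 0 -> window=[6, 41, 0] -> max=41
step 5: append 38 -> window=[41, 0, 38] -> max=41
step 6: append 13 -> window=[0, 38, 13] -> max=38
step 7: append 21 -> window=[38, 13, 21] -> max=38
step 8: append 8 -> window=[13, 21, 8] -> max=21
step 9: append 48 -> window=[21, 8, 48] -> max=48
step 10: append 34 -> window=[8, 48, 34] -> max=48
step 11: append 31 -> window=[48, 34, 31] -> max=48
step 12: append 4 -> window=[34, 31, 4] -> max=34
step 13: append 4 -> window=[31, 4, 4] -> max=31

Answer: 41 41 41 38 38 21 48 48 48 34 31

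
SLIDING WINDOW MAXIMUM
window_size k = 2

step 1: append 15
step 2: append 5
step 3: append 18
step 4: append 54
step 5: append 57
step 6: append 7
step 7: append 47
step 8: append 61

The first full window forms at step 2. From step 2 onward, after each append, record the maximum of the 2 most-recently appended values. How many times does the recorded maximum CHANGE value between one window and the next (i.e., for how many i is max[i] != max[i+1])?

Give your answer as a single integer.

step 1: append 15 -> window=[15] (not full yet)
step 2: append 5 -> window=[15, 5] -> max=15
step 3: append 18 -> window=[5, 18] -> max=18
step 4: append 54 -> window=[18, 54] -> max=54
step 5: append 57 -> window=[54, 57] -> max=57
step 6: append 7 -> window=[57, 7] -> max=57
step 7: append 47 -> window=[7, 47] -> max=47
step 8: append 61 -> window=[47, 61] -> max=61
Recorded maximums: 15 18 54 57 57 47 61
Changes between consecutive maximums: 5

Answer: 5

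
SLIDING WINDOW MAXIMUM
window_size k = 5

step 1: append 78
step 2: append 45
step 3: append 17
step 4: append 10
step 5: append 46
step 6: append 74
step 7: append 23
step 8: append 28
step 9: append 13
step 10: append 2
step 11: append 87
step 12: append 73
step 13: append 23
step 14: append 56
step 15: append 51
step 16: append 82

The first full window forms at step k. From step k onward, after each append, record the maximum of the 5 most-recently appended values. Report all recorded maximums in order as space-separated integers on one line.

Answer: 78 74 74 74 74 74 87 87 87 87 87 82

Derivation:
step 1: append 78 -> window=[78] (not full yet)
step 2: append 45 -> window=[78, 45] (not full yet)
step 3: append 17 -> window=[78, 45, 17] (not full yet)
step 4: append 10 -> window=[78, 45, 17, 10] (not full yet)
step 5: append 46 -> window=[78, 45, 17, 10, 46] -> max=78
step 6: append 74 -> window=[45, 17, 10, 46, 74] -> max=74
step 7: append 23 -> window=[17, 10, 46, 74, 23] -> max=74
step 8: append 28 -> window=[10, 46, 74, 23, 28] -> max=74
step 9: append 13 -> window=[46, 74, 23, 28, 13] -> max=74
step 10: append 2 -> window=[74, 23, 28, 13, 2] -> max=74
step 11: append 87 -> window=[23, 28, 13, 2, 87] -> max=87
step 12: append 73 -> window=[28, 13, 2, 87, 73] -> max=87
step 13: append 23 -> window=[13, 2, 87, 73, 23] -> max=87
step 14: append 56 -> window=[2, 87, 73, 23, 56] -> max=87
step 15: append 51 -> window=[87, 73, 23, 56, 51] -> max=87
step 16: append 82 -> window=[73, 23, 56, 51, 82] -> max=82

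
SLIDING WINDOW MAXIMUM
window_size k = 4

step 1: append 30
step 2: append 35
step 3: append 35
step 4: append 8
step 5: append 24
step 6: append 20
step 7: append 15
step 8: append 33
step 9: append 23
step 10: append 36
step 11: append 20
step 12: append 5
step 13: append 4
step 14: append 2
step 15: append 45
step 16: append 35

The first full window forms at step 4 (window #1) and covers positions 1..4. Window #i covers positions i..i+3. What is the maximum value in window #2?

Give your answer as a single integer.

Answer: 35

Derivation:
step 1: append 30 -> window=[30] (not full yet)
step 2: append 35 -> window=[30, 35] (not full yet)
step 3: append 35 -> window=[30, 35, 35] (not full yet)
step 4: append 8 -> window=[30, 35, 35, 8] -> max=35
step 5: append 24 -> window=[35, 35, 8, 24] -> max=35
Window #2 max = 35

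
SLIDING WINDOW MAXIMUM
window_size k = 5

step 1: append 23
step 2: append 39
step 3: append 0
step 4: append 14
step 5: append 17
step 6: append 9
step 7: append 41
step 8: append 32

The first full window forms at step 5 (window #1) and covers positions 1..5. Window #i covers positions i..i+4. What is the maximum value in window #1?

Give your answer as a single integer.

step 1: append 23 -> window=[23] (not full yet)
step 2: append 39 -> window=[23, 39] (not full yet)
step 3: append 0 -> window=[23, 39, 0] (not full yet)
step 4: append 14 -> window=[23, 39, 0, 14] (not full yet)
step 5: append 17 -> window=[23, 39, 0, 14, 17] -> max=39
Window #1 max = 39

Answer: 39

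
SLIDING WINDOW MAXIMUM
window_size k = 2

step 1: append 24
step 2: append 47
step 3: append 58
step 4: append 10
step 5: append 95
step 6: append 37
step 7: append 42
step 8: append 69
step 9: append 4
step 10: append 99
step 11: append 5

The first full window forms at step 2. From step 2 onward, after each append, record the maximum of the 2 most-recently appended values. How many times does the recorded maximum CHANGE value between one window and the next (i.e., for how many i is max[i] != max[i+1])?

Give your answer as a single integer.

step 1: append 24 -> window=[24] (not full yet)
step 2: append 47 -> window=[24, 47] -> max=47
step 3: append 58 -> window=[47, 58] -> max=58
step 4: append 10 -> window=[58, 10] -> max=58
step 5: append 95 -> window=[10, 95] -> max=95
step 6: append 37 -> window=[95, 37] -> max=95
step 7: append 42 -> window=[37, 42] -> max=42
step 8: append 69 -> window=[42, 69] -> max=69
step 9: append 4 -> window=[69, 4] -> max=69
step 10: append 99 -> window=[4, 99] -> max=99
step 11: append 5 -> window=[99, 5] -> max=99
Recorded maximums: 47 58 58 95 95 42 69 69 99 99
Changes between consecutive maximums: 5

Answer: 5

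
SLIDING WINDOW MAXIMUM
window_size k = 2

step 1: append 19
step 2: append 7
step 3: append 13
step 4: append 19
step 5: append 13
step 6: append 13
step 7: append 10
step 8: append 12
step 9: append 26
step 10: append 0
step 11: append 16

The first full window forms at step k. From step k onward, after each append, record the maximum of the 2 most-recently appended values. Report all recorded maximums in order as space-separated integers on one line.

step 1: append 19 -> window=[19] (not full yet)
step 2: append 7 -> window=[19, 7] -> max=19
step 3: append 13 -> window=[7, 13] -> max=13
step 4: append 19 -> window=[13, 19] -> max=19
step 5: append 13 -> window=[19, 13] -> max=19
step 6: append 13 -> window=[13, 13] -> max=13
step 7: append 10 -> window=[13, 10] -> max=13
step 8: append 12 -> window=[10, 12] -> max=12
step 9: append 26 -> window=[12, 26] -> max=26
step 10: append 0 -> window=[26, 0] -> max=26
step 11: append 16 -> window=[0, 16] -> max=16

Answer: 19 13 19 19 13 13 12 26 26 16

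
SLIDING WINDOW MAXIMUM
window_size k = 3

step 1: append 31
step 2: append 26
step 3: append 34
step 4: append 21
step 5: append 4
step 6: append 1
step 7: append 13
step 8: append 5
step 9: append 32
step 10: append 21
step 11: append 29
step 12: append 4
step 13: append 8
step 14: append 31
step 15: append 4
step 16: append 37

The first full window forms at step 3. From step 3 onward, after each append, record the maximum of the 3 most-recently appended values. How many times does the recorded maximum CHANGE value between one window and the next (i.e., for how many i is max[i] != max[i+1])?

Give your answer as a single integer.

Answer: 6

Derivation:
step 1: append 31 -> window=[31] (not full yet)
step 2: append 26 -> window=[31, 26] (not full yet)
step 3: append 34 -> window=[31, 26, 34] -> max=34
step 4: append 21 -> window=[26, 34, 21] -> max=34
step 5: append 4 -> window=[34, 21, 4] -> max=34
step 6: append 1 -> window=[21, 4, 1] -> max=21
step 7: append 13 -> window=[4, 1, 13] -> max=13
step 8: append 5 -> window=[1, 13, 5] -> max=13
step 9: append 32 -> window=[13, 5, 32] -> max=32
step 10: append 21 -> window=[5, 32, 21] -> max=32
step 11: append 29 -> window=[32, 21, 29] -> max=32
step 12: append 4 -> window=[21, 29, 4] -> max=29
step 13: append 8 -> window=[29, 4, 8] -> max=29
step 14: append 31 -> window=[4, 8, 31] -> max=31
step 15: append 4 -> window=[8, 31, 4] -> max=31
step 16: append 37 -> window=[31, 4, 37] -> max=37
Recorded maximums: 34 34 34 21 13 13 32 32 32 29 29 31 31 37
Changes between consecutive maximums: 6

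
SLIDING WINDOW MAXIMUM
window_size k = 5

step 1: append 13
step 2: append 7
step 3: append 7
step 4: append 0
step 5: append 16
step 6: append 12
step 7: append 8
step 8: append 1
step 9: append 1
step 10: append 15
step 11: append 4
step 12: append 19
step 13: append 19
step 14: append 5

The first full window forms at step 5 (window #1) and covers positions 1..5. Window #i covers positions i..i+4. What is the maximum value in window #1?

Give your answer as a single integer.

step 1: append 13 -> window=[13] (not full yet)
step 2: append 7 -> window=[13, 7] (not full yet)
step 3: append 7 -> window=[13, 7, 7] (not full yet)
step 4: append 0 -> window=[13, 7, 7, 0] (not full yet)
step 5: append 16 -> window=[13, 7, 7, 0, 16] -> max=16
Window #1 max = 16

Answer: 16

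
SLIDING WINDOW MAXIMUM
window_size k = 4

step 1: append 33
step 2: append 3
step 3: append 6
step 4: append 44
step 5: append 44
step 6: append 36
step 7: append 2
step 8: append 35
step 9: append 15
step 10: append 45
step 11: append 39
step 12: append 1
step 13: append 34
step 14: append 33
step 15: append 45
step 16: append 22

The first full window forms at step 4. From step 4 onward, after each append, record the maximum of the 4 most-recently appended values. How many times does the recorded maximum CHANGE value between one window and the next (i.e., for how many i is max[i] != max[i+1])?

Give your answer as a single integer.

step 1: append 33 -> window=[33] (not full yet)
step 2: append 3 -> window=[33, 3] (not full yet)
step 3: append 6 -> window=[33, 3, 6] (not full yet)
step 4: append 44 -> window=[33, 3, 6, 44] -> max=44
step 5: append 44 -> window=[3, 6, 44, 44] -> max=44
step 6: append 36 -> window=[6, 44, 44, 36] -> max=44
step 7: append 2 -> window=[44, 44, 36, 2] -> max=44
step 8: append 35 -> window=[44, 36, 2, 35] -> max=44
step 9: append 15 -> window=[36, 2, 35, 15] -> max=36
step 10: append 45 -> window=[2, 35, 15, 45] -> max=45
step 11: append 39 -> window=[35, 15, 45, 39] -> max=45
step 12: append 1 -> window=[15, 45, 39, 1] -> max=45
step 13: append 34 -> window=[45, 39, 1, 34] -> max=45
step 14: append 33 -> window=[39, 1, 34, 33] -> max=39
step 15: append 45 -> window=[1, 34, 33, 45] -> max=45
step 16: append 22 -> window=[34, 33, 45, 22] -> max=45
Recorded maximums: 44 44 44 44 44 36 45 45 45 45 39 45 45
Changes between consecutive maximums: 4

Answer: 4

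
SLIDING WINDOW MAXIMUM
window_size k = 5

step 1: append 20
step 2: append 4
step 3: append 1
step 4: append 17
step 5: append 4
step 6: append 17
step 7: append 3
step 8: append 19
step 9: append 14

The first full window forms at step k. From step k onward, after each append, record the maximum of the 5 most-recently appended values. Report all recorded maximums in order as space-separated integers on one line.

step 1: append 20 -> window=[20] (not full yet)
step 2: append 4 -> window=[20, 4] (not full yet)
step 3: append 1 -> window=[20, 4, 1] (not full yet)
step 4: append 17 -> window=[20, 4, 1, 17] (not full yet)
step 5: append 4 -> window=[20, 4, 1, 17, 4] -> max=20
step 6: append 17 -> window=[4, 1, 17, 4, 17] -> max=17
step 7: append 3 -> window=[1, 17, 4, 17, 3] -> max=17
step 8: append 19 -> window=[17, 4, 17, 3, 19] -> max=19
step 9: append 14 -> window=[4, 17, 3, 19, 14] -> max=19

Answer: 20 17 17 19 19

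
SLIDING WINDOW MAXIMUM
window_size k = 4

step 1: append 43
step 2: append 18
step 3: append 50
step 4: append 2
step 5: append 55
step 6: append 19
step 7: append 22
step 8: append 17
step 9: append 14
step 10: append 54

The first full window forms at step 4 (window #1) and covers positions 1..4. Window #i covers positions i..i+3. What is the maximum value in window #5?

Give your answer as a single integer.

step 1: append 43 -> window=[43] (not full yet)
step 2: append 18 -> window=[43, 18] (not full yet)
step 3: append 50 -> window=[43, 18, 50] (not full yet)
step 4: append 2 -> window=[43, 18, 50, 2] -> max=50
step 5: append 55 -> window=[18, 50, 2, 55] -> max=55
step 6: append 19 -> window=[50, 2, 55, 19] -> max=55
step 7: append 22 -> window=[2, 55, 19, 22] -> max=55
step 8: append 17 -> window=[55, 19, 22, 17] -> max=55
Window #5 max = 55

Answer: 55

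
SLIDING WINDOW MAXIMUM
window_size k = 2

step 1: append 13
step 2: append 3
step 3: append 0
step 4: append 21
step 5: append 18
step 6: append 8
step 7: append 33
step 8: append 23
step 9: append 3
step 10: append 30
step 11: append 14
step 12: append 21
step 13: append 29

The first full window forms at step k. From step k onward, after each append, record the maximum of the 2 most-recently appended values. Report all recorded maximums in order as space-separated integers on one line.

Answer: 13 3 21 21 18 33 33 23 30 30 21 29

Derivation:
step 1: append 13 -> window=[13] (not full yet)
step 2: append 3 -> window=[13, 3] -> max=13
step 3: append 0 -> window=[3, 0] -> max=3
step 4: append 21 -> window=[0, 21] -> max=21
step 5: append 18 -> window=[21, 18] -> max=21
step 6: append 8 -> window=[18, 8] -> max=18
step 7: append 33 -> window=[8, 33] -> max=33
step 8: append 23 -> window=[33, 23] -> max=33
step 9: append 3 -> window=[23, 3] -> max=23
step 10: append 30 -> window=[3, 30] -> max=30
step 11: append 14 -> window=[30, 14] -> max=30
step 12: append 21 -> window=[14, 21] -> max=21
step 13: append 29 -> window=[21, 29] -> max=29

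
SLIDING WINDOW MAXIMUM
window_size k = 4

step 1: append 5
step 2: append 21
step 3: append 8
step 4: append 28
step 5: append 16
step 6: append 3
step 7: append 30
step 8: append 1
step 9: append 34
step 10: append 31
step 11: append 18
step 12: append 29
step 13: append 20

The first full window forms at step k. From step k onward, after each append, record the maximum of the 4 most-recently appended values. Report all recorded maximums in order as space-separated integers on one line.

Answer: 28 28 28 30 30 34 34 34 34 31

Derivation:
step 1: append 5 -> window=[5] (not full yet)
step 2: append 21 -> window=[5, 21] (not full yet)
step 3: append 8 -> window=[5, 21, 8] (not full yet)
step 4: append 28 -> window=[5, 21, 8, 28] -> max=28
step 5: append 16 -> window=[21, 8, 28, 16] -> max=28
step 6: append 3 -> window=[8, 28, 16, 3] -> max=28
step 7: append 30 -> window=[28, 16, 3, 30] -> max=30
step 8: append 1 -> window=[16, 3, 30, 1] -> max=30
step 9: append 34 -> window=[3, 30, 1, 34] -> max=34
step 10: append 31 -> window=[30, 1, 34, 31] -> max=34
step 11: append 18 -> window=[1, 34, 31, 18] -> max=34
step 12: append 29 -> window=[34, 31, 18, 29] -> max=34
step 13: append 20 -> window=[31, 18, 29, 20] -> max=31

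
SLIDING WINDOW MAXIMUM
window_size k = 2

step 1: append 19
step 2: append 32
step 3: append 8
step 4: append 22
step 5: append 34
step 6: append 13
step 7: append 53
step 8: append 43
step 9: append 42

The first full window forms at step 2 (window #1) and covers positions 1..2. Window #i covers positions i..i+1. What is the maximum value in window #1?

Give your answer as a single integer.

step 1: append 19 -> window=[19] (not full yet)
step 2: append 32 -> window=[19, 32] -> max=32
Window #1 max = 32

Answer: 32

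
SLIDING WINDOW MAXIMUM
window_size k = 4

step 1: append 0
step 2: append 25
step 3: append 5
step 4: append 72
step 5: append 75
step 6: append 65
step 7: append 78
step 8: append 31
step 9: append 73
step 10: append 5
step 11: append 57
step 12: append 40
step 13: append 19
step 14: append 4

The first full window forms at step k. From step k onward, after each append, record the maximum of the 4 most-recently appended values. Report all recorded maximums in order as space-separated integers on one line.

Answer: 72 75 75 78 78 78 78 73 73 57 57

Derivation:
step 1: append 0 -> window=[0] (not full yet)
step 2: append 25 -> window=[0, 25] (not full yet)
step 3: append 5 -> window=[0, 25, 5] (not full yet)
step 4: append 72 -> window=[0, 25, 5, 72] -> max=72
step 5: append 75 -> window=[25, 5, 72, 75] -> max=75
step 6: append 65 -> window=[5, 72, 75, 65] -> max=75
step 7: append 78 -> window=[72, 75, 65, 78] -> max=78
step 8: append 31 -> window=[75, 65, 78, 31] -> max=78
step 9: append 73 -> window=[65, 78, 31, 73] -> max=78
step 10: append 5 -> window=[78, 31, 73, 5] -> max=78
step 11: append 57 -> window=[31, 73, 5, 57] -> max=73
step 12: append 40 -> window=[73, 5, 57, 40] -> max=73
step 13: append 19 -> window=[5, 57, 40, 19] -> max=57
step 14: append 4 -> window=[57, 40, 19, 4] -> max=57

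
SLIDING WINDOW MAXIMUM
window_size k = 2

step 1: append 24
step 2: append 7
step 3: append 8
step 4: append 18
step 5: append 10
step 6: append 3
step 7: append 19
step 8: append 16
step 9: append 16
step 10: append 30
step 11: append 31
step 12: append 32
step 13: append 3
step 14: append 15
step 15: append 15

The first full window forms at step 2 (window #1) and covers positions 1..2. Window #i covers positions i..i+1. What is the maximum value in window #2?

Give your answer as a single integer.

step 1: append 24 -> window=[24] (not full yet)
step 2: append 7 -> window=[24, 7] -> max=24
step 3: append 8 -> window=[7, 8] -> max=8
Window #2 max = 8

Answer: 8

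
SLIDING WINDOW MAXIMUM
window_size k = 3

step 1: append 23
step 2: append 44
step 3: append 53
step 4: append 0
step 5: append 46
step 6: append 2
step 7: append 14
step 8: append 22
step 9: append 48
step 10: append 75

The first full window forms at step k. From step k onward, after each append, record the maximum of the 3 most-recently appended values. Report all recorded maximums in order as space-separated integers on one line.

step 1: append 23 -> window=[23] (not full yet)
step 2: append 44 -> window=[23, 44] (not full yet)
step 3: append 53 -> window=[23, 44, 53] -> max=53
step 4: append 0 -> window=[44, 53, 0] -> max=53
step 5: append 46 -> window=[53, 0, 46] -> max=53
step 6: append 2 -> window=[0, 46, 2] -> max=46
step 7: append 14 -> window=[46, 2, 14] -> max=46
step 8: append 22 -> window=[2, 14, 22] -> max=22
step 9: append 48 -> window=[14, 22, 48] -> max=48
step 10: append 75 -> window=[22, 48, 75] -> max=75

Answer: 53 53 53 46 46 22 48 75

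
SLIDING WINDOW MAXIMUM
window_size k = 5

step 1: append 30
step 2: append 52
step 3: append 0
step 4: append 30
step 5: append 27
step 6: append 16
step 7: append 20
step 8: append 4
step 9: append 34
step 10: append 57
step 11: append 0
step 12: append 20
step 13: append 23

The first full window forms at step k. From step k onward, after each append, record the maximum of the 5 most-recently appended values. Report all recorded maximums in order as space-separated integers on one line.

Answer: 52 52 30 30 34 57 57 57 57

Derivation:
step 1: append 30 -> window=[30] (not full yet)
step 2: append 52 -> window=[30, 52] (not full yet)
step 3: append 0 -> window=[30, 52, 0] (not full yet)
step 4: append 30 -> window=[30, 52, 0, 30] (not full yet)
step 5: append 27 -> window=[30, 52, 0, 30, 27] -> max=52
step 6: append 16 -> window=[52, 0, 30, 27, 16] -> max=52
step 7: append 20 -> window=[0, 30, 27, 16, 20] -> max=30
step 8: append 4 -> window=[30, 27, 16, 20, 4] -> max=30
step 9: append 34 -> window=[27, 16, 20, 4, 34] -> max=34
step 10: append 57 -> window=[16, 20, 4, 34, 57] -> max=57
step 11: append 0 -> window=[20, 4, 34, 57, 0] -> max=57
step 12: append 20 -> window=[4, 34, 57, 0, 20] -> max=57
step 13: append 23 -> window=[34, 57, 0, 20, 23] -> max=57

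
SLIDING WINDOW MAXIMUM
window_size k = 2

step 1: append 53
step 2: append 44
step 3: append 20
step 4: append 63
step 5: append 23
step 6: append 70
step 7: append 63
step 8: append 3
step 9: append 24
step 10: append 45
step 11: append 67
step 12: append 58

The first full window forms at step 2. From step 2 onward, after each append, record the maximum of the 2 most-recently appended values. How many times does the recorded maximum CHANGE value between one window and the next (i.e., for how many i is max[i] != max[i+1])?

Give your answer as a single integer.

step 1: append 53 -> window=[53] (not full yet)
step 2: append 44 -> window=[53, 44] -> max=53
step 3: append 20 -> window=[44, 20] -> max=44
step 4: append 63 -> window=[20, 63] -> max=63
step 5: append 23 -> window=[63, 23] -> max=63
step 6: append 70 -> window=[23, 70] -> max=70
step 7: append 63 -> window=[70, 63] -> max=70
step 8: append 3 -> window=[63, 3] -> max=63
step 9: append 24 -> window=[3, 24] -> max=24
step 10: append 45 -> window=[24, 45] -> max=45
step 11: append 67 -> window=[45, 67] -> max=67
step 12: append 58 -> window=[67, 58] -> max=67
Recorded maximums: 53 44 63 63 70 70 63 24 45 67 67
Changes between consecutive maximums: 7

Answer: 7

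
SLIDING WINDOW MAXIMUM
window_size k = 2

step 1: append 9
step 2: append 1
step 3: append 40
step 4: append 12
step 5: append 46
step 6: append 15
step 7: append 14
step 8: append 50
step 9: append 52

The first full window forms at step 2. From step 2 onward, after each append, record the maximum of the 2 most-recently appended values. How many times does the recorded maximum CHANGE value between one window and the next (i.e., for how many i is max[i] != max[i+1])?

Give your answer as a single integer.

step 1: append 9 -> window=[9] (not full yet)
step 2: append 1 -> window=[9, 1] -> max=9
step 3: append 40 -> window=[1, 40] -> max=40
step 4: append 12 -> window=[40, 12] -> max=40
step 5: append 46 -> window=[12, 46] -> max=46
step 6: append 15 -> window=[46, 15] -> max=46
step 7: append 14 -> window=[15, 14] -> max=15
step 8: append 50 -> window=[14, 50] -> max=50
step 9: append 52 -> window=[50, 52] -> max=52
Recorded maximums: 9 40 40 46 46 15 50 52
Changes between consecutive maximums: 5

Answer: 5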